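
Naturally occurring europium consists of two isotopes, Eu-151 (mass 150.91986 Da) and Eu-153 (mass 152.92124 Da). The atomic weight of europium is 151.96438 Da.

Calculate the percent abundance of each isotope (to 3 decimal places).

Eu-151: 47.810%, Eu-153: 52.190%

With x = fraction of Eu-151 (so Eu-153 is 1 − x):
150.91986·x + 152.92124·(1 − x) = 151.96438
(150.91986 − 152.92124)·x = 151.96438 − 152.92124
x = -0.95686 / -2.00138 = 0.47810 → 47.810% Eu-151, 52.190% Eu-153.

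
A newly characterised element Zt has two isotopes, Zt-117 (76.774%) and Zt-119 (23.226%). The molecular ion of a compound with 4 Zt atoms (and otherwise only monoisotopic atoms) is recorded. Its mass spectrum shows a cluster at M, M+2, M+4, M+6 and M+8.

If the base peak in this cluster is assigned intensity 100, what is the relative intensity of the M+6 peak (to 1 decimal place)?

9.2

(0.76774 + 0.23226)^4 gives M 0.3474, M+2 0.4204, M+4 0.1908, M+6 0.0385, M+8 0.0029; the largest is M+2.
P(M+2) = C(4,1) × 0.76774^3 × 0.23226^1 = 4 × 0.45252493 × 0.23226 = 0.420414 (base)
P(M+6) = C(4,3) × 0.76774^1 × 0.23226^3 = 4 × 0.76774 × 0.0125292 = 0.038477
Relative intensity = 0.038477 / 0.420414 × 100 = 9.2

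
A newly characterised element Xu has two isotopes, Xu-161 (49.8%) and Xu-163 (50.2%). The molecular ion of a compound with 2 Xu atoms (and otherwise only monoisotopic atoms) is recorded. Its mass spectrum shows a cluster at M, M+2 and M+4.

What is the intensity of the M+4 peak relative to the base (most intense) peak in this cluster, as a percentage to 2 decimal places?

50.40%

(0.498 + 0.502)^2 gives M 0.2480, M+2 0.5000, M+4 0.2520; the largest is M+2.
P(M+2) = C(2,1) × 0.498^1 × 0.502^1 = 2 × 0.4980 × 0.5020 = 0.499992 (base)
P(M+4) = C(2,2) × 0.498^0 × 0.502^2 = 1 × 1.0000 × 0.252004 = 0.252004
Relative intensity = 0.252004 / 0.499992 × 100 = 50.40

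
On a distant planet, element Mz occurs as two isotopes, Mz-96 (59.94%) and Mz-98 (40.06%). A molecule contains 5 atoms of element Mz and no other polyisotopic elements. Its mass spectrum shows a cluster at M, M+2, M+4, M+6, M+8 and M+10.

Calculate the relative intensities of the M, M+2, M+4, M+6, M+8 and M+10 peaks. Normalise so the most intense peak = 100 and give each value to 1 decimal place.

Expanding (0.5994 + 0.4006)^5:
P(M) = 0.5994^5 = 0.077372
P(M+2) = 5 × 0.5994^4 × 0.4006^1 = 0.258552
P(M+4) = 10 × 0.5994^3 × 0.4006^2 = 0.345599
P(M+6) = 10 × 0.5994^2 × 0.4006^3 = 0.230976
P(M+8) = 5 × 0.5994^1 × 0.4006^4 = 0.077185
P(M+10) = 0.4006^5 = 0.010317
The M+4 peak is largest (0.345599); scaling to 100 gives 22.4 : 74.8 : 100.0 : 66.8 : 22.3 : 3.0.

22.4 : 74.8 : 100.0 : 66.8 : 22.3 : 3.0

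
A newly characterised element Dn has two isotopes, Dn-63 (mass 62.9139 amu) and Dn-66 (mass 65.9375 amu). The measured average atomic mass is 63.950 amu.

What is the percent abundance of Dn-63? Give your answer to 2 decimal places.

65.73%

Let x be the fractional abundance of Dn-63; then Dn-66 has abundance 1 − x.
62.9139·x + 65.9375·(1 − x) = 63.950
(62.9139 − 65.9375)·x = 63.950 − 65.9375
x = -1.9875 / -3.0236 = 0.65733 → 65.73% Dn-63, 34.27% Dn-66.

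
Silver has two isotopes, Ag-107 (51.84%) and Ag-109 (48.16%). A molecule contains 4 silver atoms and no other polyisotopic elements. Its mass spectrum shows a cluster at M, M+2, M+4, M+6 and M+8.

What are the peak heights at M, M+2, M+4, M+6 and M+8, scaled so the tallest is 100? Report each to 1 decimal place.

The 4 Ag atoms are independent, so intensities follow the terms of (0.5184 + 0.4816)^4.
P(M) = 0.5184^4 = 0.072220
P(M+2) = 4 × 0.5184^3 × 0.4816^1 = 0.268375
P(M+4) = 6 × 0.5184^2 × 0.4816^2 = 0.373985
P(M+6) = 4 × 0.5184^1 × 0.4816^3 = 0.231624
P(M+8) = 0.4816^4 = 0.053795
The M+4 peak is largest (0.373985); scaling to 100 gives 19.3 : 71.8 : 100.0 : 61.9 : 14.4.

19.3 : 71.8 : 100.0 : 61.9 : 14.4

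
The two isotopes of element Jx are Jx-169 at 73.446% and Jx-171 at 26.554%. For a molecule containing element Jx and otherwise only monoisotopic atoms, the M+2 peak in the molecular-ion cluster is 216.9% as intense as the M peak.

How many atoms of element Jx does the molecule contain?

The M+2/M ratio from n Jx atoms is n · q/p = n · 0.26554/0.73446.
n = 2.169 × 0.73446/0.26554 = 6.00 ≈ 6

6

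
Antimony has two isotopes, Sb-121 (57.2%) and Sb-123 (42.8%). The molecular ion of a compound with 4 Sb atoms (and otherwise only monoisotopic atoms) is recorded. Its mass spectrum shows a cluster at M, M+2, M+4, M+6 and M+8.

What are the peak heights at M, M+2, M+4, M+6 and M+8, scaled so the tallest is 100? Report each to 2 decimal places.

29.77 : 89.10 : 100.00 : 49.88 : 9.33

Expanding (0.572 + 0.428)^4:
P(M) = 0.572^4 = 0.107049
P(M+2) = 4 × 0.572^3 × 0.428^1 = 0.320400
P(M+4) = 6 × 0.572^2 × 0.428^2 = 0.359609
P(M+6) = 4 × 0.572^1 × 0.428^3 = 0.179385
P(M+8) = 0.428^4 = 0.033556
The M+4 peak is largest (0.359609); scaling to 100 gives 29.77 : 89.10 : 100.00 : 49.88 : 9.33.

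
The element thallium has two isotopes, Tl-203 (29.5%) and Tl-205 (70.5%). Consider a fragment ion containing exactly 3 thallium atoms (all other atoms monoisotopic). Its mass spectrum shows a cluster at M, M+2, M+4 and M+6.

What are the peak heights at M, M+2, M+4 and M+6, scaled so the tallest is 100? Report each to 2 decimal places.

Expanding (0.295 + 0.705)^3:
P(M) = 0.295^3 = 0.025672
P(M+2) = 3 × 0.295^2 × 0.705^1 = 0.184058
P(M+4) = 3 × 0.295^1 × 0.705^2 = 0.439867
P(M+6) = 0.705^3 = 0.350403
The M+4 peak is largest (0.439867); scaling to 100 gives 5.84 : 41.84 : 100.00 : 79.66.

5.84 : 41.84 : 100.00 : 79.66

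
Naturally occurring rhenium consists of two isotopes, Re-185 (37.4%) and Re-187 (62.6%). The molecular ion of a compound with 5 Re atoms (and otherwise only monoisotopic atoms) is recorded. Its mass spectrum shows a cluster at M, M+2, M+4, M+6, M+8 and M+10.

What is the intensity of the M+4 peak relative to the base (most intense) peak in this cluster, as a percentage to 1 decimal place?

59.7%

(0.374 + 0.626)^5 gives M 0.0073, M+2 0.0612, M+4 0.2050, M+6 0.3431, M+8 0.2872, M+10 0.0961; the largest is M+6.
P(M+6) = C(5,3) × 0.374^2 × 0.626^3 = 10 × 0.139876 × 0.24531438 = 0.343136 (base)
P(M+4) = C(5,2) × 0.374^3 × 0.626^2 = 10 × 0.05231362 × 0.391876 = 0.205005
Relative intensity = 0.205005 / 0.343136 × 100 = 59.7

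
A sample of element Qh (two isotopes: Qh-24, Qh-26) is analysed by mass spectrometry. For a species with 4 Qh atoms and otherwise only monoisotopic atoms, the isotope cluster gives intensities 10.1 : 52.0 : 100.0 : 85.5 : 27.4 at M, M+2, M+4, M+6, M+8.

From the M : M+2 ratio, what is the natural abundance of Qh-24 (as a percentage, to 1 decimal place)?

43.7%

If p is the fraction of Qh that is Qh-24, then I(M+2)/I(M) = [C(4,1)·p^3·(1−p)] / p^4 = 4·(1−p)/p = 52.0/10.1 = 5.1485
(1−p)/p = 5.1485/4 = 1.2871  ⇒  p = 1/(1 + 1.2871) = 0.4372
Qh-24: 43.7%, Qh-26: 56.3%.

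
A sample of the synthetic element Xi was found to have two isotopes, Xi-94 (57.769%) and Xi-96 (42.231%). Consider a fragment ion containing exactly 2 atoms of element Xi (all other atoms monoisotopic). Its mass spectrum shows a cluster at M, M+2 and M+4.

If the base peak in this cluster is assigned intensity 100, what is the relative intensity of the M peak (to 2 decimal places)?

Binomial terms of (0.57769 + 0.42231)^2: M 0.3337, M+2 0.4879, M+4 0.1783 → M+2 is the base peak.
P(M+2) = C(2,1) × 0.57769^1 × 0.42231^1 = 2 × 0.57769 × 0.42231 = 0.487929 (base)
P(M) = C(2,0) × 0.57769^2 × 0.42231^0 = 1 × 0.33372574 × 1.0000 = 0.333726
Relative intensity = 0.333726 / 0.487929 × 100 = 68.40

68.40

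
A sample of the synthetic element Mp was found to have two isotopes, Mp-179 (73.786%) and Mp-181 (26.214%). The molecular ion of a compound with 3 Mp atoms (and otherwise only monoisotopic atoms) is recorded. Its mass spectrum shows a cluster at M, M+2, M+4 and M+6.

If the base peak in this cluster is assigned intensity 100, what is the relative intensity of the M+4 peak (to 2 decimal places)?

35.53

Binomial terms of (0.73786 + 0.26214)^3: M 0.4017, M+2 0.4282, M+4 0.1521, M+6 0.0180 → M+2 is the base peak.
P(M+2) = C(3,1) × 0.73786^2 × 0.26214^1 = 3 × 0.54443738 × 0.26214 = 0.428156 (base)
P(M+4) = C(3,2) × 0.73786^1 × 0.26214^2 = 3 × 0.73786 × 0.06871738 = 0.152111
Relative intensity = 0.152111 / 0.428156 × 100 = 35.53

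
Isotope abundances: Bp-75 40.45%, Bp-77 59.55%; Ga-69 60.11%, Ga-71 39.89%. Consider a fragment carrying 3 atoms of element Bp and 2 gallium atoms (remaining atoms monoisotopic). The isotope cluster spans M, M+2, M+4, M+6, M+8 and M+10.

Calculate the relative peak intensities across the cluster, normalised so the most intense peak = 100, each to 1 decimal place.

Element Bp pattern (n=3): 0.06618439 : 0.29230758 : 0.43033167 : 0.21117636
Gallium pattern (n=2): 0.36132121 : 0.47955758 : 0.15912121
Convolve the two distributions (both contribute in 2-u steps):
  M: 0.06618439×0.36132121 = 0.023914
  M+2: 0.06618439×0.47955758 + 0.29230758×0.36132121 = 0.137356
  M+4: 0.06618439×0.15912121 + 0.29230758×0.47955758 + 0.43033167×0.36132121 = 0.306198
  M+6: 0.29230758×0.15912121 + 0.43033167×0.47955758 + 0.21117636×0.36132121 = 0.329184
  M+8: 0.43033167×0.15912121 + 0.21117636×0.47955758 = 0.169746
  M+10: 0.21117636×0.15912121 = 0.033603
Scale to base peak (0.329184) = 100: 7.3 : 41.7 : 93.0 : 100.0 : 51.6 : 10.2

7.3 : 41.7 : 93.0 : 100.0 : 51.6 : 10.2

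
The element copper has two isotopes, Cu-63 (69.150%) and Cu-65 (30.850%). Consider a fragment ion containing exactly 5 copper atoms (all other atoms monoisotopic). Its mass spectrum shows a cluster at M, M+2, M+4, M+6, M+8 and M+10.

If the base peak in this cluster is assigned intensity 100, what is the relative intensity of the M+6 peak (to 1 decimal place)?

Term probabilities: M 0.1581, M+2 0.3527, M+4 0.3147, M+6 0.1404, M+8 0.0313, M+10 0.0028. Base peak = M+2.
P(M+2) = C(5,1) × 0.69150^4 × 0.30850^1 = 5 × 0.2286487 × 0.3085 = 0.352691 (base)
P(M+6) = C(5,3) × 0.69150^2 × 0.30850^3 = 10 × 0.47817225 × 0.02936064 = 0.140394
Relative intensity = 0.140394 / 0.352691 × 100 = 39.8

39.8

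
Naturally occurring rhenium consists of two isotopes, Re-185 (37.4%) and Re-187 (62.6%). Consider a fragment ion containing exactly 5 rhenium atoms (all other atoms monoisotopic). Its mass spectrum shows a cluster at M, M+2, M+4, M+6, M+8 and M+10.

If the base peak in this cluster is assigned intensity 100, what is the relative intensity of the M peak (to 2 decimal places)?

Term probabilities: M 0.0073, M+2 0.0612, M+4 0.2050, M+6 0.3431, M+8 0.2872, M+10 0.0961. Base peak = M+6.
P(M+6) = C(5,3) × 0.374^2 × 0.626^3 = 10 × 0.139876 × 0.24531438 = 0.343136 (base)
P(M) = C(5,0) × 0.374^5 × 0.626^0 = 1 × 0.00731742 × 1.0000 = 0.007317
Relative intensity = 0.007317 / 0.343136 × 100 = 2.13

2.13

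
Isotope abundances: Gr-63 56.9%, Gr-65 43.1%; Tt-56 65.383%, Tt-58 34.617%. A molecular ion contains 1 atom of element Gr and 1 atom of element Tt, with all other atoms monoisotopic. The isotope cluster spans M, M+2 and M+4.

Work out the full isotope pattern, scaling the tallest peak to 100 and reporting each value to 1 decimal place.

Element Gr pattern (n=1): 0.5690 : 0.4310
Element Tt pattern (n=1): 0.65383 : 0.34617
Convolve the two distributions (both contribute in 2-u steps):
  M: 0.5690×0.65383 = 0.372029
  M+2: 0.5690×0.34617 + 0.4310×0.65383 = 0.478771
  M+4: 0.4310×0.34617 = 0.149199
Scale to base peak (0.478771) = 100: 77.7 : 100.0 : 31.2

77.7 : 100.0 : 31.2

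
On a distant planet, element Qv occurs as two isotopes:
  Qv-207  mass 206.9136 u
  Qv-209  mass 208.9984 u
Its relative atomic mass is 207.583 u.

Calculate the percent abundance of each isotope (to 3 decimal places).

Qv-207: 67.891%, Qv-209: 32.109%

Let x be the fractional abundance of Qv-207; then Qv-209 has abundance 1 − x.
206.9136·x + 208.9984·(1 − x) = 207.583
(206.9136 − 208.9984)·x = 207.583 − 208.9984
x = -1.4154 / -2.0848 = 0.67891 → 67.891% Qv-207, 32.109% Qv-209.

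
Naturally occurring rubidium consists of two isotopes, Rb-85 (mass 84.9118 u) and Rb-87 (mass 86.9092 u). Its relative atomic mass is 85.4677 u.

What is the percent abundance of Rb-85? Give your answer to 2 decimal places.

72.17%

Let x be the fractional abundance of Rb-85; then Rb-87 has abundance 1 − x.
84.9118·x + 86.9092·(1 − x) = 85.4677
(84.9118 − 86.9092)·x = 85.4677 − 86.9092
x = -1.4415 / -1.9974 = 0.72169 → 72.17% Rb-85, 27.83% Rb-87.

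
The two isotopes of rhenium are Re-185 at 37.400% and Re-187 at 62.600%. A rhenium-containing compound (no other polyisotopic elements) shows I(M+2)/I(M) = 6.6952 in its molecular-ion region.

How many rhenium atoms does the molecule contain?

4

The M+2/M ratio from n Re atoms is n · q/p = n · 0.62600/0.37400.
n = 6.6952 × 0.37400/0.62600 = 4.00 ≈ 4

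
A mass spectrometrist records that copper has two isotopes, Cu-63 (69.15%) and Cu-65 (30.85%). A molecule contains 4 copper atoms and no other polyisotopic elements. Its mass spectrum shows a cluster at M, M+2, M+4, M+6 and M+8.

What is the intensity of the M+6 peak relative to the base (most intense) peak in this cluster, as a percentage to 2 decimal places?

Term probabilities: M 0.2286, M+2 0.4080, M+4 0.2731, M+6 0.0812, M+8 0.0091. Base peak = M+2.
P(M+2) = C(4,1) × 0.6915^3 × 0.3085^1 = 4 × 0.33065611 × 0.3085 = 0.408030 (base)
P(M+6) = C(4,3) × 0.6915^1 × 0.3085^3 = 4 × 0.6915 × 0.02936064 = 0.081212
Relative intensity = 0.081212 / 0.408030 × 100 = 19.90

19.90%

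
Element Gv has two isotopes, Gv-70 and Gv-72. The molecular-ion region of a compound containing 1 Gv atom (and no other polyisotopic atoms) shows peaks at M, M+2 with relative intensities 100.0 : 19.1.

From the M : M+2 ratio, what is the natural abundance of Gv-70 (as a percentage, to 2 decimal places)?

Write p for the Gv-70 fraction. I(M+2)/I(M) = [C(1,1)·p^0·(1−p)] / p^1 = 1·(1−p)/p = 19.1/100.0 = 0.1910
(1−p)/p = 0.1910/1 = 0.1910  ⇒  p = 1/(1 + 0.1910) = 0.8396
Gv-70: 83.96%, Gv-72: 16.04%.

83.96%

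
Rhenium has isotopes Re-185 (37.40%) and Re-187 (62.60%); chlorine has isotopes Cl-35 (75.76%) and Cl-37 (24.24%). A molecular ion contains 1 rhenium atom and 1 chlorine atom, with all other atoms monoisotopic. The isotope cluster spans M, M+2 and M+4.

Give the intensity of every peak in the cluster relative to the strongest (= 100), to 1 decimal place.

Rhenium pattern (n=1): 0.3740 : 0.6260
Chlorine pattern (n=1): 0.7576 : 0.2424
Convolve the two distributions (both contribute in 2-u steps):
  M: 0.3740×0.7576 = 0.283342
  M+2: 0.3740×0.2424 + 0.6260×0.7576 = 0.564915
  M+4: 0.6260×0.2424 = 0.151742
Scale to base peak (0.564915) = 100: 50.2 : 100.0 : 26.9

50.2 : 100.0 : 26.9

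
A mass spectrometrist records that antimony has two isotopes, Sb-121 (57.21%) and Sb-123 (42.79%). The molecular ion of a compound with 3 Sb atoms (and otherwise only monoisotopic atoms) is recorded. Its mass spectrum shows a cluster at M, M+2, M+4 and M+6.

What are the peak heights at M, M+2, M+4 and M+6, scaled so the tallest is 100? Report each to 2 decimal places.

44.57 : 100.00 : 74.79 : 18.65

The 3 Sb atoms are independent, so intensities follow the terms of (0.5721 + 0.4279)^3.
P(M) = 0.5721^3 = 0.187247
P(M+2) = 3 × 0.5721^2 × 0.4279^1 = 0.420153
P(M+4) = 3 × 0.5721^1 × 0.4279^2 = 0.314252
P(M+6) = 0.4279^3 = 0.078348
The M+2 peak is largest (0.420153); scaling to 100 gives 44.57 : 100.00 : 74.79 : 18.65.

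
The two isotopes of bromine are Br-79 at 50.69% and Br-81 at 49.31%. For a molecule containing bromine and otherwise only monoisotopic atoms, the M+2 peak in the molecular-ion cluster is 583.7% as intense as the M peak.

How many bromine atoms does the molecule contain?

The M+2/M ratio from n Br atoms is n · q/p = n · 0.4931/0.5069.
n = 5.837 × 0.5069/0.4931 = 6.00 ≈ 6

6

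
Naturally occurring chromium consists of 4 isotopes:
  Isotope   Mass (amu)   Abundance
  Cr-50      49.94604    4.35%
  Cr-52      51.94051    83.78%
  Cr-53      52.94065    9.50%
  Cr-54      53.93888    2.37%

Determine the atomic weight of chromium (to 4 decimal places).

Weight each isotope mass by its fractional abundance: 0.0435 × 49.94604 + 0.8378 × 51.94051 + 0.0950 × 52.94065 + 0.0237 × 53.93888
= 2.172653 + 43.515759 + 5.029362 + 1.278351 = 51.996125 amu

51.9961 amu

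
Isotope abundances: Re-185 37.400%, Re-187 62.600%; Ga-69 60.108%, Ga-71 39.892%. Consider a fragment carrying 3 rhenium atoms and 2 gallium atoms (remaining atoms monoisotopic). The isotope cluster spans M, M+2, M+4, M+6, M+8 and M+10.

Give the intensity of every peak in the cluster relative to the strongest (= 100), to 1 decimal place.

Rhenium pattern (n=3): 0.05231362 : 0.26268713 : 0.43968487 : 0.24531438
Gallium pattern (n=2): 0.36129717 : 0.47956567 : 0.15913717
Convolve the two distributions (both contribute in 2-u steps):
  M: 0.05231362×0.36129717 = 0.018901
  M+2: 0.05231362×0.47956567 + 0.26268713×0.36129717 = 0.119996
  M+4: 0.05231362×0.15913717 + 0.26268713×0.47956567 + 0.43968487×0.36129717 = 0.293158
  M+6: 0.26268713×0.15913717 + 0.43968487×0.47956567 + 0.24531438×0.36129717 = 0.341292
  M+8: 0.43968487×0.15913717 + 0.24531438×0.47956567 = 0.187615
  M+10: 0.24531438×0.15913717 = 0.039039
Scale to base peak (0.341292) = 100: 5.5 : 35.2 : 85.9 : 100.0 : 55.0 : 11.4

5.5 : 35.2 : 85.9 : 100.0 : 55.0 : 11.4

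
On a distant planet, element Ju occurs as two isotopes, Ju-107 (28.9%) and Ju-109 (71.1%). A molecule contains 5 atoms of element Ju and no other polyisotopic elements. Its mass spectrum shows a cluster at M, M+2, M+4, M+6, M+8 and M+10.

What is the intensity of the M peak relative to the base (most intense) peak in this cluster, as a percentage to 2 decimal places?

0.55%

Term probabilities: M 0.0020, M+2 0.0248, M+4 0.1220, M+6 0.3002, M+8 0.3693, M+10 0.1817. Base peak = M+8.
P(M+8) = C(5,4) × 0.289^1 × 0.711^4 = 5 × 0.2890 × 0.25555148 = 0.369272 (base)
P(M) = C(5,0) × 0.289^5 × 0.711^0 = 1 × 0.00201599 × 1.0000 = 0.002016
Relative intensity = 0.002016 / 0.369272 × 100 = 0.55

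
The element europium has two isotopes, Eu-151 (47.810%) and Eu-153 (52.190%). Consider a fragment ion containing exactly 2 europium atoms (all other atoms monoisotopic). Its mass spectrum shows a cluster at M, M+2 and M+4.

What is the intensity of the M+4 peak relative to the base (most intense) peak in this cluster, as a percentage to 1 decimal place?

54.6%

Binomial terms of (0.47810 + 0.52190)^2: M 0.2286, M+2 0.4990, M+4 0.2724 → M+2 is the base peak.
P(M+2) = C(2,1) × 0.47810^1 × 0.52190^1 = 2 × 0.4781 × 0.5219 = 0.499041 (base)
P(M+4) = C(2,2) × 0.47810^0 × 0.52190^2 = 1 × 1.0000 × 0.27237961 = 0.272380
Relative intensity = 0.272380 / 0.499041 × 100 = 54.6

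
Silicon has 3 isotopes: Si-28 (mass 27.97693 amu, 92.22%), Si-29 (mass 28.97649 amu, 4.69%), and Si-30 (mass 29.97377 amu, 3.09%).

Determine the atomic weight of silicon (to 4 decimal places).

Weight each isotope mass by its fractional abundance: 0.9222 × 27.97693 + 0.0469 × 28.97649 + 0.0309 × 29.97377
= 25.800325 + 1.358997 + 0.926189 = 28.085511 amu

28.0855 amu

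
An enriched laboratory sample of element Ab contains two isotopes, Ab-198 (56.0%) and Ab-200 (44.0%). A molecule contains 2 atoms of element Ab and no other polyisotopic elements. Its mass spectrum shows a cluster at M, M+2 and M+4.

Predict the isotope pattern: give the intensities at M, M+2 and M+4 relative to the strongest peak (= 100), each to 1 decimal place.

63.6 : 100.0 : 39.3

Expanding (0.560 + 0.440)^2:
P(M) = 0.560^2 = 0.313600
P(M+2) = 2 × 0.560^1 × 0.440^1 = 0.492800
P(M+4) = 0.440^2 = 0.193600
The M+2 peak is largest (0.492800); scaling to 100 gives 63.6 : 100.0 : 39.3.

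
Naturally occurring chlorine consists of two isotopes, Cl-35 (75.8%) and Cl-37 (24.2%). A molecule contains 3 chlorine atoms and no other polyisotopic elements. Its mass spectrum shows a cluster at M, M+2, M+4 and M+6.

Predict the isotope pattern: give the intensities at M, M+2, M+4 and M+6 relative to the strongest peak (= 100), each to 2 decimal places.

100.00 : 95.78 : 30.58 : 3.25

Each Cl atom is independently Cl-35 (p = 0.758) or Cl-37 (q = 0.242); the cluster is the binomial expansion (p + q)^3.
P(M) = 0.758^3 = 0.435520
P(M+2) = 3 × 0.758^2 × 0.242^1 = 0.417133
P(M+4) = 3 × 0.758^1 × 0.242^2 = 0.133175
P(M+6) = 0.242^3 = 0.014172
The M peak is largest (0.435520); scaling to 100 gives 100.00 : 95.78 : 30.58 : 3.25.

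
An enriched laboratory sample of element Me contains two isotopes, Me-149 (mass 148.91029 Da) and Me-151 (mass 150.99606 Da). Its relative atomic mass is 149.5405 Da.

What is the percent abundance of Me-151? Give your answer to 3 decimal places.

30.215%

With x = fraction of Me-149 (so Me-151 is 1 − x):
148.91029·x + 150.99606·(1 − x) = 149.5405
(148.91029 − 150.99606)·x = 149.5405 − 150.99606
x = -1.45556 / -2.08577 = 0.69785 → 69.785% Me-149, 30.215% Me-151.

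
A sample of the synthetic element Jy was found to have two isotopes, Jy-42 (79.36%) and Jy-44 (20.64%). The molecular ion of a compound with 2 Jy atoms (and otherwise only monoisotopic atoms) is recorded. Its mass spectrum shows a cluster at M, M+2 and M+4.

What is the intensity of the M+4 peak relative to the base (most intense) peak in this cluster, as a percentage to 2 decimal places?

6.76%

Binomial terms of (0.7936 + 0.2064)^2: M 0.6298, M+2 0.3276, M+4 0.0426 → M is the base peak.
P(M) = C(2,0) × 0.7936^2 × 0.2064^0 = 1 × 0.62980096 × 1.0000 = 0.629801 (base)
P(M+4) = C(2,2) × 0.7936^0 × 0.2064^2 = 1 × 1.0000 × 0.04260096 = 0.042601
Relative intensity = 0.042601 / 0.629801 × 100 = 6.76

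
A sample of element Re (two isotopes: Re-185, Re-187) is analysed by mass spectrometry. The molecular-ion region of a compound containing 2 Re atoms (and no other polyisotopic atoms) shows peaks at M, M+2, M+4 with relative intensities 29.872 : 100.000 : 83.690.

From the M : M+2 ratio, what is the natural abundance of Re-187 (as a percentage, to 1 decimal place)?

If p is the fraction of Re that is Re-185, then I(M+2)/I(M) = [C(2,1)·p^1·(1−p)] / p^2 = 2·(1−p)/p = 100.000/29.872 = 3.3476
(1−p)/p = 3.3476/2 = 1.6738  ⇒  p = 1/(1 + 1.6738) = 0.3740
Re-185: 37.4%, Re-187: 62.6%.

62.6%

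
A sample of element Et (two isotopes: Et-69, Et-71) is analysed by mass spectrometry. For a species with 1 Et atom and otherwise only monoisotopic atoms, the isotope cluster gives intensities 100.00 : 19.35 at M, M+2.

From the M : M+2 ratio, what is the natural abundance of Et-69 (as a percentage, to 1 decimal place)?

83.8%

If p is the fraction of Et that is Et-69, then I(M+2)/I(M) = [C(1,1)·p^0·(1−p)] / p^1 = 1·(1−p)/p = 19.35/100.00 = 0.1935
(1−p)/p = 0.1935/1 = 0.1935  ⇒  p = 1/(1 + 0.1935) = 0.8379
Et-69: 83.8%, Et-71: 16.2%.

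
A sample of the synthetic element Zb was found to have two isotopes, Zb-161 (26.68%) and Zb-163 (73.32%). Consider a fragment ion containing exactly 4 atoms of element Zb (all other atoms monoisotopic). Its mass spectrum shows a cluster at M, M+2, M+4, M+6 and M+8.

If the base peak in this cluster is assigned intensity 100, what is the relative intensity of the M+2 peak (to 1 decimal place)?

Term probabilities: M 0.0051, M+2 0.0557, M+4 0.2296, M+6 0.4206, M+8 0.2890. Base peak = M+6.
P(M+6) = C(4,3) × 0.2668^1 × 0.7332^3 = 4 × 0.2668 × 0.3941553 = 0.420643 (base)
P(M+2) = C(4,1) × 0.2668^3 × 0.7332^1 = 4 × 0.01899142 × 0.7332 = 0.055698
Relative intensity = 0.055698 / 0.420643 × 100 = 13.2

13.2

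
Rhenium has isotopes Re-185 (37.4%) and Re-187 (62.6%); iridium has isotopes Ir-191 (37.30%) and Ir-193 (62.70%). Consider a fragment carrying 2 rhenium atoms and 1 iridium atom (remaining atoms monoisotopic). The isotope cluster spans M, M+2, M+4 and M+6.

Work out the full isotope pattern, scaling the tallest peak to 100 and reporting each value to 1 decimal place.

11.9 : 59.7 : 100.0 : 55.9

Rhenium pattern (n=2): 0.139876 : 0.468248 : 0.391876
Iridium pattern (n=1): 0.3730 : 0.6270
Convolve the two distributions (both contribute in 2-u steps):
  M: 0.139876×0.3730 = 0.052174
  M+2: 0.139876×0.6270 + 0.468248×0.3730 = 0.262359
  M+4: 0.468248×0.6270 + 0.391876×0.3730 = 0.439761
  M+6: 0.391876×0.6270 = 0.245706
Scale to base peak (0.439761) = 100: 11.9 : 59.7 : 100.0 : 55.9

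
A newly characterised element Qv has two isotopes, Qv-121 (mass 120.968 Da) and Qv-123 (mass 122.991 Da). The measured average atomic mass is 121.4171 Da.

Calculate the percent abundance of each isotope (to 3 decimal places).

With x = fraction of Qv-121 (so Qv-123 is 1 − x):
120.968·x + 122.991·(1 − x) = 121.4171
(120.968 − 122.991)·x = 121.4171 − 122.991
x = -1.5739 / -2.023 = 0.77800 → 77.800% Qv-121, 22.200% Qv-123.

Qv-121: 77.800%, Qv-123: 22.200%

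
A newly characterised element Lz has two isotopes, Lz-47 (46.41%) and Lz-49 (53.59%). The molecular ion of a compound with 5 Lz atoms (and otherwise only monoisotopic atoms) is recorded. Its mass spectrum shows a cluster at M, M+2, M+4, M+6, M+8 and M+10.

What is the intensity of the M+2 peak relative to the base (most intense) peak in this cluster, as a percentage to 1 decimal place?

37.5%

(0.4641 + 0.5359)^5 gives M 0.0215, M+2 0.1243, M+4 0.2871, M+6 0.3315, M+8 0.1914, M+10 0.0442; the largest is M+6.
P(M+6) = C(5,3) × 0.4641^2 × 0.5359^3 = 10 × 0.21538881 × 0.15390448 = 0.331493 (base)
P(M+2) = C(5,1) × 0.4641^4 × 0.5359^1 = 5 × 0.04639234 × 0.5359 = 0.124308
Relative intensity = 0.124308 / 0.331493 × 100 = 37.5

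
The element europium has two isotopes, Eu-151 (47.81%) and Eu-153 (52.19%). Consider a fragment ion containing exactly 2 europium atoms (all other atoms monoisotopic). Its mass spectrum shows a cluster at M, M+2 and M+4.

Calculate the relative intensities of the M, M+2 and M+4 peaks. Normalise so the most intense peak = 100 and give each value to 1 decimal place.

45.8 : 100.0 : 54.6

Each Eu atom is independently Eu-151 (p = 0.4781) or Eu-153 (q = 0.5219); the cluster is the binomial expansion (p + q)^2.
P(M) = 0.4781^2 = 0.228580
P(M+2) = 2 × 0.4781^1 × 0.5219^1 = 0.499041
P(M+4) = 0.5219^2 = 0.272380
The M+2 peak is largest (0.499041); scaling to 100 gives 45.8 : 100.0 : 54.6.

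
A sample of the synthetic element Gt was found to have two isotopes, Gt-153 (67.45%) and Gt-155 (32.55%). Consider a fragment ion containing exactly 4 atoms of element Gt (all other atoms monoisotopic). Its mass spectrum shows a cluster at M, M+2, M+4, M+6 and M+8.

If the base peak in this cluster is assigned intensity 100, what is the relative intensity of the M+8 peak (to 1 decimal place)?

Term probabilities: M 0.2070, M+2 0.3995, M+4 0.2892, M+6 0.0930, M+8 0.0112. Base peak = M+2.
P(M+2) = C(4,1) × 0.6745^3 × 0.3255^1 = 4 × 0.30686394 × 0.3255 = 0.399537 (base)
P(M+8) = C(4,4) × 0.6745^0 × 0.3255^4 = 1 × 1.0000 × 0.01122546 = 0.011225
Relative intensity = 0.011225 / 0.399537 × 100 = 2.8

2.8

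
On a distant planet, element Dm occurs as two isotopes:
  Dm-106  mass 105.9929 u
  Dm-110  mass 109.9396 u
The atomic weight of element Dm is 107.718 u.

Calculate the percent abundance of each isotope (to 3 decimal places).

Dm-106: 56.290%, Dm-110: 43.710%

Writing the weighted mean with unknown fraction x of Dm-106:
105.9929·x + 109.9396·(1 − x) = 107.718
(105.9929 − 109.9396)·x = 107.718 − 109.9396
x = -2.2216 / -3.9467 = 0.56290 → 56.290% Dm-106, 43.710% Dm-110.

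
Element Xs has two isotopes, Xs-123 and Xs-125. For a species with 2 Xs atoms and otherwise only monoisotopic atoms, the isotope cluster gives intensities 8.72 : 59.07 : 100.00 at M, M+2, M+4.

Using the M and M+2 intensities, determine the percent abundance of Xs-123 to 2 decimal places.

If p is the fraction of Xs that is Xs-123, then I(M+2)/I(M) = [C(2,1)·p^1·(1−p)] / p^2 = 2·(1−p)/p = 59.07/8.72 = 6.7741
(1−p)/p = 6.7741/2 = 3.3870  ⇒  p = 1/(1 + 3.3870) = 0.2279
Xs-123: 22.79%, Xs-125: 77.21%.

22.79%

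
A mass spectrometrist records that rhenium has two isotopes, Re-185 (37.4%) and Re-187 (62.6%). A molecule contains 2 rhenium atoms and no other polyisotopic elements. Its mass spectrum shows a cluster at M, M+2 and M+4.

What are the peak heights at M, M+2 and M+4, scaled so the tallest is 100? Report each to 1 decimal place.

Expanding (0.374 + 0.626)^2:
P(M) = 0.374^2 = 0.139876
P(M+2) = 2 × 0.374^1 × 0.626^1 = 0.468248
P(M+4) = 0.626^2 = 0.391876
The M+2 peak is largest (0.468248); scaling to 100 gives 29.9 : 100.0 : 83.7.

29.9 : 100.0 : 83.7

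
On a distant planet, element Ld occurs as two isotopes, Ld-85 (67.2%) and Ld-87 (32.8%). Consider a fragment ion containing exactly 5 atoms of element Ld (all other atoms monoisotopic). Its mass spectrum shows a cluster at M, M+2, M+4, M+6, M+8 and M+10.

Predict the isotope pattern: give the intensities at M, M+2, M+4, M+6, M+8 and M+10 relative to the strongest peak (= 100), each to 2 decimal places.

Each Ld atom is independently Ld-85 (p = 0.672) or Ld-87 (q = 0.328); the cluster is the binomial expansion (p + q)^5.
P(M) = 0.672^5 = 0.137040
P(M+2) = 5 × 0.672^4 × 0.328^1 = 0.334442
P(M+4) = 10 × 0.672^3 × 0.328^2 = 0.326479
P(M+6) = 10 × 0.672^2 × 0.328^3 = 0.159353
P(M+8) = 5 × 0.672^1 × 0.328^4 = 0.038890
P(M+10) = 0.328^5 = 0.003796
The M+2 peak is largest (0.334442); scaling to 100 gives 40.98 : 100.00 : 97.62 : 47.65 : 11.63 : 1.14.

40.98 : 100.00 : 97.62 : 47.65 : 11.63 : 1.14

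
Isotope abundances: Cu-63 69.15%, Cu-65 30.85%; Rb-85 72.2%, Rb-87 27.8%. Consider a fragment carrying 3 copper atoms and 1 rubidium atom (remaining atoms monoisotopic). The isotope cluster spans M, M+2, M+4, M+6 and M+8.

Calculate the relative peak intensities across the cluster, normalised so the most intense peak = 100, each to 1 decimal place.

Copper pattern (n=3): 0.33065611 : 0.44254842 : 0.19743483 : 0.02936064
Rubidium pattern (n=1): 0.7220 : 0.2780
Convolve the two distributions (both contribute in 2-u steps):
  M: 0.33065611×0.7220 = 0.238734
  M+2: 0.33065611×0.2780 + 0.44254842×0.7220 = 0.411442
  M+4: 0.44254842×0.2780 + 0.19743483×0.7220 = 0.265576
  M+6: 0.19743483×0.2780 + 0.02936064×0.7220 = 0.076085
  M+8: 0.02936064×0.2780 = 0.008162
Scale to base peak (0.411442) = 100: 58.0 : 100.0 : 64.5 : 18.5 : 2.0

58.0 : 100.0 : 64.5 : 18.5 : 2.0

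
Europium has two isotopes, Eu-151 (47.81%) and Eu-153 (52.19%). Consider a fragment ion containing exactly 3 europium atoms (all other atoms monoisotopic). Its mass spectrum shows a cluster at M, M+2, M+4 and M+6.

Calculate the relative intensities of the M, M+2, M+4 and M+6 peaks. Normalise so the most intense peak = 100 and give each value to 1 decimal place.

28.0 : 91.6 : 100.0 : 36.4

Each Eu atom is independently Eu-151 (p = 0.4781) or Eu-153 (q = 0.5219); the cluster is the binomial expansion (p + q)^3.
P(M) = 0.4781^3 = 0.109284
P(M+2) = 3 × 0.4781^2 × 0.5219^1 = 0.357887
P(M+4) = 3 × 0.4781^1 × 0.5219^2 = 0.390674
P(M+6) = 0.5219^3 = 0.142155
The M+4 peak is largest (0.390674); scaling to 100 gives 28.0 : 91.6 : 100.0 : 36.4.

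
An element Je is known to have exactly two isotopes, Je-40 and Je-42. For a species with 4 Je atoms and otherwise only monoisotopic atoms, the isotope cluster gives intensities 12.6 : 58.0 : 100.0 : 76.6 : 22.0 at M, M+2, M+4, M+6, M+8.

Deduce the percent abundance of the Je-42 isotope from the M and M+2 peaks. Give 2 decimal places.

If p is the fraction of Je that is Je-40, then I(M+2)/I(M) = [C(4,1)·p^3·(1−p)] / p^4 = 4·(1−p)/p = 58.0/12.6 = 4.6032
(1−p)/p = 4.6032/4 = 1.1508  ⇒  p = 1/(1 + 1.1508) = 0.4649
Je-40: 46.49%, Je-42: 53.51%.

53.51%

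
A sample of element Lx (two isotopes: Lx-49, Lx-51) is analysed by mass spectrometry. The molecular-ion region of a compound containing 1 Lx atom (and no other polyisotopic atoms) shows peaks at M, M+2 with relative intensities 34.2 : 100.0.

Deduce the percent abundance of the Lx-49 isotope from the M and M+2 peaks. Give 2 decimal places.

Write p for the Lx-49 fraction. I(M+2)/I(M) = [C(1,1)·p^0·(1−p)] / p^1 = 1·(1−p)/p = 100.0/34.2 = 2.9240
(1−p)/p = 2.9240/1 = 2.9240  ⇒  p = 1/(1 + 2.9240) = 0.2548
Lx-49: 25.48%, Lx-51: 74.52%.

25.48%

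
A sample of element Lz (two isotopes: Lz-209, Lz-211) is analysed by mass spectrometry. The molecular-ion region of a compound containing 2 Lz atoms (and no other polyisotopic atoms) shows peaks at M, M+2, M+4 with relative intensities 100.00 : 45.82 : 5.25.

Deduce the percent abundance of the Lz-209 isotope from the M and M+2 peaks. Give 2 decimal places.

Let p = fractional abundance of Lz-209. I(M+2)/I(M) = [C(2,1)·p^1·(1−p)] / p^2 = 2·(1−p)/p = 45.82/100.00 = 0.4582
(1−p)/p = 0.4582/2 = 0.2291  ⇒  p = 1/(1 + 0.2291) = 0.8136
Lz-209: 81.36%, Lz-211: 18.64%.

81.36%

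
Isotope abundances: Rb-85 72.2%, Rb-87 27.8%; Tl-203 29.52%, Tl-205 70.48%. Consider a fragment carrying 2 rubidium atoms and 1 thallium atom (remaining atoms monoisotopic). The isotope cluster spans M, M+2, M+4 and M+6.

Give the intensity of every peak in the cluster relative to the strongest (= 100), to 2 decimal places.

Rubidium pattern (n=2): 0.521284 : 0.401432 : 0.077284
Thallium pattern (n=1): 0.2952 : 0.7048
Convolve the two distributions (both contribute in 2-u steps):
  M: 0.521284×0.2952 = 0.153883
  M+2: 0.521284×0.7048 + 0.401432×0.2952 = 0.485904
  M+4: 0.401432×0.7048 + 0.077284×0.2952 = 0.305744
  M+6: 0.077284×0.7048 = 0.054470
Scale to base peak (0.485904) = 100: 31.67 : 100.00 : 62.92 : 11.21

31.67 : 100.00 : 62.92 : 11.21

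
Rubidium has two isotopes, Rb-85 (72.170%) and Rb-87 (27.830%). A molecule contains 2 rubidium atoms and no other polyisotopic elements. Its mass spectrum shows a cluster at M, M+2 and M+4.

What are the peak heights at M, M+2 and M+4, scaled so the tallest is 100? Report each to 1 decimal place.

The 2 Rb atoms are independent, so intensities follow the terms of (0.72170 + 0.27830)^2.
P(M) = 0.72170^2 = 0.520851
P(M+2) = 2 × 0.72170^1 × 0.27830^1 = 0.401698
P(M+4) = 0.27830^2 = 0.077451
The M peak is largest (0.520851); scaling to 100 gives 100.0 : 77.1 : 14.9.

100.0 : 77.1 : 14.9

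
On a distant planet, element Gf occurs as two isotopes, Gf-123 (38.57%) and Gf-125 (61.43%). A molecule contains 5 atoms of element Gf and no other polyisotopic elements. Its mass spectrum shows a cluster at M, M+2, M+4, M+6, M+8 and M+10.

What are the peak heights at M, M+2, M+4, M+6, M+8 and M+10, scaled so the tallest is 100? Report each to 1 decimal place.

2.5 : 19.7 : 62.8 : 100.0 : 79.6 : 25.4

Expanding (0.3857 + 0.6143)^5:
P(M) = 0.3857^5 = 0.008536
P(M+2) = 5 × 0.3857^4 × 0.6143^1 = 0.067975
P(M+4) = 10 × 0.3857^3 × 0.6143^2 = 0.216526
P(M+6) = 10 × 0.3857^2 × 0.6143^3 = 0.344858
P(M+8) = 5 × 0.3857^1 × 0.6143^4 = 0.274626
P(M+10) = 0.6143^5 = 0.087479
The M+6 peak is largest (0.344858); scaling to 100 gives 2.5 : 19.7 : 62.8 : 100.0 : 79.6 : 25.4.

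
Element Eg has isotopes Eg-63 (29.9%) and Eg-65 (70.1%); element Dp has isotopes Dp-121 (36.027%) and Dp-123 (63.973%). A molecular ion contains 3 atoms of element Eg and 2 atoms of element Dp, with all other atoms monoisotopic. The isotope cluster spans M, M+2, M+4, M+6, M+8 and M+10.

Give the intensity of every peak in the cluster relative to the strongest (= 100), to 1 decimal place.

1.0 : 10.8 : 45.6 : 95.8 : 100.0 : 41.6

Element Eg pattern (n=3): 0.0267309 : 0.1880103 : 0.4407867 : 0.3444721
Element Dp pattern (n=2): 0.12979447 : 0.46095105 : 0.40925447
Convolve the two distributions (both contribute in 2-u steps):
  M: 0.0267309×0.12979447 = 0.003470
  M+2: 0.0267309×0.46095105 + 0.1880103×0.12979447 = 0.036724
  M+4: 0.0267309×0.40925447 + 0.1880103×0.46095105 + 0.4407867×0.12979447 = 0.154815
  M+6: 0.1880103×0.40925447 + 0.4407867×0.46095105 + 0.3444721×0.12979447 = 0.324836
  M+8: 0.4407867×0.40925447 + 0.3444721×0.46095105 = 0.339179
  M+10: 0.3444721×0.40925447 = 0.140977
Scale to base peak (0.339179) = 100: 1.0 : 10.8 : 45.6 : 95.8 : 100.0 : 41.6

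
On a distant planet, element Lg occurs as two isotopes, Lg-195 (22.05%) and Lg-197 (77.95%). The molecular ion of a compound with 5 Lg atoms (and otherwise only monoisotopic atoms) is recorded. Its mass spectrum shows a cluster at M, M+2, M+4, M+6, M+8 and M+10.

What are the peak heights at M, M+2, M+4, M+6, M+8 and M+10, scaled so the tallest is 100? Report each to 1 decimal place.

0.1 : 2.3 : 16.0 : 56.6 : 100.0 : 70.7

The 5 Lg atoms are independent, so intensities follow the terms of (0.2205 + 0.7795)^5.
P(M) = 0.2205^5 = 0.000521
P(M+2) = 5 × 0.2205^4 × 0.7795^1 = 0.009213
P(M+4) = 10 × 0.2205^3 × 0.7795^2 = 0.065142
P(M+6) = 10 × 0.2205^2 × 0.7795^3 = 0.230285
P(M+8) = 5 × 0.2205^1 × 0.7795^4 = 0.407046
P(M+10) = 0.7795^5 = 0.287793
The M+8 peak is largest (0.407046); scaling to 100 gives 0.1 : 2.3 : 16.0 : 56.6 : 100.0 : 70.7.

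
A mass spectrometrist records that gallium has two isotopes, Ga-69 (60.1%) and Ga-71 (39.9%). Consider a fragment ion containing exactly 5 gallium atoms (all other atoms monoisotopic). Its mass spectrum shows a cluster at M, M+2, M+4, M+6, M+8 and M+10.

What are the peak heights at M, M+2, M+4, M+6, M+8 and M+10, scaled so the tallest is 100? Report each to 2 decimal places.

Expanding (0.601 + 0.399)^5:
P(M) = 0.601^5 = 0.078410
P(M+2) = 5 × 0.601^4 × 0.399^1 = 0.260280
P(M+4) = 10 × 0.601^3 × 0.399^2 = 0.345596
P(M+6) = 10 × 0.601^2 × 0.399^3 = 0.229439
P(M+8) = 5 × 0.601^1 × 0.399^4 = 0.076162
P(M+10) = 0.399^5 = 0.010113
The M+4 peak is largest (0.345596); scaling to 100 gives 22.69 : 75.31 : 100.00 : 66.39 : 22.04 : 2.93.

22.69 : 75.31 : 100.00 : 66.39 : 22.04 : 2.93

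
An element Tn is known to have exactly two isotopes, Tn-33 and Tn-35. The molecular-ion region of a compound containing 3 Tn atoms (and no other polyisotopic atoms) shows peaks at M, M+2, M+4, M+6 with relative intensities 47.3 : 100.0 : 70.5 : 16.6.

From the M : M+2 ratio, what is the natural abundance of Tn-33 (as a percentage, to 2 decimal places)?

58.66%

Let p = fractional abundance of Tn-33. I(M+2)/I(M) = [C(3,1)·p^2·(1−p)] / p^3 = 3·(1−p)/p = 100.0/47.3 = 2.1142
(1−p)/p = 2.1142/3 = 0.7047  ⇒  p = 1/(1 + 0.7047) = 0.5866
Tn-33: 58.66%, Tn-35: 41.34%.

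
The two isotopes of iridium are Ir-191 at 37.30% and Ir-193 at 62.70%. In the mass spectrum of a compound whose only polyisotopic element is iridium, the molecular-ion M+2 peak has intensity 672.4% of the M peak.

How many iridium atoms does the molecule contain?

4

The M+2/M ratio from n Ir atoms is n · q/p = n · 0.6270/0.3730.
n = 6.724 × 0.3730/0.6270 = 4.00 ≈ 4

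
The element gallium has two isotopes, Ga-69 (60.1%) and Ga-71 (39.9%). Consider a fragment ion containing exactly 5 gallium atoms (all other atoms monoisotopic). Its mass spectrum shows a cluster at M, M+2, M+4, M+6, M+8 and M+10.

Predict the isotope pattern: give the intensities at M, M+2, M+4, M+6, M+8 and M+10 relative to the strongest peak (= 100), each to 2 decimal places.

22.69 : 75.31 : 100.00 : 66.39 : 22.04 : 2.93

Each Ga atom is independently Ga-69 (p = 0.601) or Ga-71 (q = 0.399); the cluster is the binomial expansion (p + q)^5.
P(M) = 0.601^5 = 0.078410
P(M+2) = 5 × 0.601^4 × 0.399^1 = 0.260280
P(M+4) = 10 × 0.601^3 × 0.399^2 = 0.345596
P(M+6) = 10 × 0.601^2 × 0.399^3 = 0.229439
P(M+8) = 5 × 0.601^1 × 0.399^4 = 0.076162
P(M+10) = 0.399^5 = 0.010113
The M+4 peak is largest (0.345596); scaling to 100 gives 22.69 : 75.31 : 100.00 : 66.39 : 22.04 : 2.93.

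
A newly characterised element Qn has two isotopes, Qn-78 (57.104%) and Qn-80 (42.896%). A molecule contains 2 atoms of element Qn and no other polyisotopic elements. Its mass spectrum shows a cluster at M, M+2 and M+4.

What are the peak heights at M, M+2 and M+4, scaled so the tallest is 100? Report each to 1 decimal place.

Expanding (0.57104 + 0.42896)^2:
P(M) = 0.57104^2 = 0.326087
P(M+2) = 2 × 0.57104^1 × 0.42896^1 = 0.489907
P(M+4) = 0.42896^2 = 0.184007
The M+2 peak is largest (0.489907); scaling to 100 gives 66.6 : 100.0 : 37.6.

66.6 : 100.0 : 37.6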